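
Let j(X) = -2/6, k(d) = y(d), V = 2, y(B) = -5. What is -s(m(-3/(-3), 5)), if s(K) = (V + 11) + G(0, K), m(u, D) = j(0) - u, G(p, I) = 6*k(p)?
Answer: 17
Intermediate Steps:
k(d) = -5
j(X) = -⅓ (j(X) = -2*⅙ = -⅓)
G(p, I) = -30 (G(p, I) = 6*(-5) = -30)
m(u, D) = -⅓ - u
s(K) = -17 (s(K) = (2 + 11) - 30 = 13 - 30 = -17)
-s(m(-3/(-3), 5)) = -1*(-17) = 17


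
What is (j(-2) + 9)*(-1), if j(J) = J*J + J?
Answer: -11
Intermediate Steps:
j(J) = J + J² (j(J) = J² + J = J + J²)
(j(-2) + 9)*(-1) = (-2*(1 - 2) + 9)*(-1) = (-2*(-1) + 9)*(-1) = (2 + 9)*(-1) = 11*(-1) = -11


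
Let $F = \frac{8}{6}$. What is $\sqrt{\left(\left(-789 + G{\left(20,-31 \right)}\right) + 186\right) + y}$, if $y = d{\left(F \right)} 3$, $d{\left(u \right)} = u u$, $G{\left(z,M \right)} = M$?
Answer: $\frac{i \sqrt{5658}}{3} \approx 25.073 i$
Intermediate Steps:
$F = \frac{4}{3}$ ($F = 8 \cdot \frac{1}{6} = \frac{4}{3} \approx 1.3333$)
$d{\left(u \right)} = u^{2}$
$y = \frac{16}{3}$ ($y = \left(\frac{4}{3}\right)^{2} \cdot 3 = \frac{16}{9} \cdot 3 = \frac{16}{3} \approx 5.3333$)
$\sqrt{\left(\left(-789 + G{\left(20,-31 \right)}\right) + 186\right) + y} = \sqrt{\left(\left(-789 - 31\right) + 186\right) + \frac{16}{3}} = \sqrt{\left(-820 + 186\right) + \frac{16}{3}} = \sqrt{-634 + \frac{16}{3}} = \sqrt{- \frac{1886}{3}} = \frac{i \sqrt{5658}}{3}$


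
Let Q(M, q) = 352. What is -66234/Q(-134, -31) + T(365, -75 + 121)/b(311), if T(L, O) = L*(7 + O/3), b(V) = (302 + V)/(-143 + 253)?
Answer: 412546637/323664 ≈ 1274.6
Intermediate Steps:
b(V) = 151/55 + V/110 (b(V) = (302 + V)/110 = (302 + V)*(1/110) = 151/55 + V/110)
T(L, O) = L*(7 + O/3) (T(L, O) = L*(7 + O*(⅓)) = L*(7 + O/3))
-66234/Q(-134, -31) + T(365, -75 + 121)/b(311) = -66234/352 + ((⅓)*365*(21 + (-75 + 121)))/(151/55 + (1/110)*311) = -66234*1/352 + ((⅓)*365*(21 + 46))/(151/55 + 311/110) = -33117/176 + ((⅓)*365*67)/(613/110) = -33117/176 + (24455/3)*(110/613) = -33117/176 + 2690050/1839 = 412546637/323664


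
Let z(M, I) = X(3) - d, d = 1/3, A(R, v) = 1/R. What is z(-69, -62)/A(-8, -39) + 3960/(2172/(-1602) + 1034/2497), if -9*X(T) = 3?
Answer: -179780426/42807 ≈ -4199.8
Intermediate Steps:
X(T) = -⅓ (X(T) = -⅑*3 = -⅓)
d = ⅓ ≈ 0.33333
z(M, I) = -⅔ (z(M, I) = -⅓ - 1*⅓ = -⅓ - ⅓ = -⅔)
z(-69, -62)/A(-8, -39) + 3960/(2172/(-1602) + 1034/2497) = -2/(3*(1/(-8))) + 3960/(2172/(-1602) + 1034/2497) = -2/(3*(-⅛)) + 3960/(2172*(-1/1602) + 1034*(1/2497)) = -⅔*(-8) + 3960/(-362/267 + 94/227) = 16/3 + 3960/(-57076/60609) = 16/3 + 3960*(-60609/57076) = 16/3 - 60002910/14269 = -179780426/42807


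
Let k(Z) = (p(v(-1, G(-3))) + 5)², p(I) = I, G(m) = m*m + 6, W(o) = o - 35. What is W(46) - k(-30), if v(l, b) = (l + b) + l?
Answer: -313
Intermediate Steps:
W(o) = -35 + o
G(m) = 6 + m² (G(m) = m² + 6 = 6 + m²)
v(l, b) = b + 2*l (v(l, b) = (b + l) + l = b + 2*l)
k(Z) = 324 (k(Z) = (((6 + (-3)²) + 2*(-1)) + 5)² = (((6 + 9) - 2) + 5)² = ((15 - 2) + 5)² = (13 + 5)² = 18² = 324)
W(46) - k(-30) = (-35 + 46) - 1*324 = 11 - 324 = -313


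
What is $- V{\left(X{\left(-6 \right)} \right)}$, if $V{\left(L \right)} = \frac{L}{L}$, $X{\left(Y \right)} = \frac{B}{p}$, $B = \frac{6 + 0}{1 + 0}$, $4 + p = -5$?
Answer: $-1$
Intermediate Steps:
$p = -9$ ($p = -4 - 5 = -9$)
$B = 6$ ($B = \frac{6}{1} = 6 \cdot 1 = 6$)
$X{\left(Y \right)} = - \frac{2}{3}$ ($X{\left(Y \right)} = \frac{6}{-9} = 6 \left(- \frac{1}{9}\right) = - \frac{2}{3}$)
$V{\left(L \right)} = 1$
$- V{\left(X{\left(-6 \right)} \right)} = \left(-1\right) 1 = -1$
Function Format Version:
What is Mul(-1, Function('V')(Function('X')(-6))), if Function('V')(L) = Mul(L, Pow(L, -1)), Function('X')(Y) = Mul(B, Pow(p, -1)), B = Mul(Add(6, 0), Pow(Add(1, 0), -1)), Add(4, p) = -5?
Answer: -1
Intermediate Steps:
p = -9 (p = Add(-4, -5) = -9)
B = 6 (B = Mul(6, Pow(1, -1)) = Mul(6, 1) = 6)
Function('X')(Y) = Rational(-2, 3) (Function('X')(Y) = Mul(6, Pow(-9, -1)) = Mul(6, Rational(-1, 9)) = Rational(-2, 3))
Function('V')(L) = 1
Mul(-1, Function('V')(Function('X')(-6))) = Mul(-1, 1) = -1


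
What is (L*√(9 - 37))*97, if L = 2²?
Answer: 776*I*√7 ≈ 2053.1*I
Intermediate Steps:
L = 4
(L*√(9 - 37))*97 = (4*√(9 - 37))*97 = (4*√(-28))*97 = (4*(2*I*√7))*97 = (8*I*√7)*97 = 776*I*√7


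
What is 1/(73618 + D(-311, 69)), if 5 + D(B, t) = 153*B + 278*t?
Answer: 1/45212 ≈ 2.2118e-5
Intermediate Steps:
D(B, t) = -5 + 153*B + 278*t (D(B, t) = -5 + (153*B + 278*t) = -5 + 153*B + 278*t)
1/(73618 + D(-311, 69)) = 1/(73618 + (-5 + 153*(-311) + 278*69)) = 1/(73618 + (-5 - 47583 + 19182)) = 1/(73618 - 28406) = 1/45212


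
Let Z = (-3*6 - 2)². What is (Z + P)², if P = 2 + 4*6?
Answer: 181476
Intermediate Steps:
P = 26 (P = 2 + 24 = 26)
Z = 400 (Z = (-18 - 2)² = (-20)² = 400)
(Z + P)² = (400 + 26)² = 426² = 181476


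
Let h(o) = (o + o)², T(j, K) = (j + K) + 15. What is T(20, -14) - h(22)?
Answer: -1915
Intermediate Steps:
T(j, K) = 15 + K + j (T(j, K) = (K + j) + 15 = 15 + K + j)
h(o) = 4*o² (h(o) = (2*o)² = 4*o²)
T(20, -14) - h(22) = (15 - 14 + 20) - 4*22² = 21 - 4*484 = 21 - 1*1936 = 21 - 1936 = -1915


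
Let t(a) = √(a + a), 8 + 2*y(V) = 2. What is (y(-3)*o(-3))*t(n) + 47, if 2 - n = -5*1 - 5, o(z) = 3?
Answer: 47 - 18*√6 ≈ 2.9092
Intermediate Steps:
y(V) = -3 (y(V) = -4 + (½)*2 = -4 + 1 = -3)
n = 12 (n = 2 - (-5*1 - 5) = 2 - (-5 - 5) = 2 - 1*(-10) = 2 + 10 = 12)
t(a) = √2*√a (t(a) = √(2*a) = √2*√a)
(y(-3)*o(-3))*t(n) + 47 = (-3*3)*(√2*√12) + 47 = -9*√2*2*√3 + 47 = -18*√6 + 47 = 47 - 18*√6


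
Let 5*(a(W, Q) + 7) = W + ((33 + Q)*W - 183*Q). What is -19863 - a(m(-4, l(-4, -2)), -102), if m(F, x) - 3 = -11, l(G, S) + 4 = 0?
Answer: -23698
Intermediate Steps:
l(G, S) = -4 (l(G, S) = -4 + 0 = -4)
m(F, x) = -8 (m(F, x) = 3 - 11 = -8)
a(W, Q) = -7 - 183*Q/5 + W/5 + W*(33 + Q)/5 (a(W, Q) = -7 + (W + ((33 + Q)*W - 183*Q))/5 = -7 + (W + (W*(33 + Q) - 183*Q))/5 = -7 + (W + (-183*Q + W*(33 + Q)))/5 = -7 + (W - 183*Q + W*(33 + Q))/5 = -7 + (-183*Q/5 + W/5 + W*(33 + Q)/5) = -7 - 183*Q/5 + W/5 + W*(33 + Q)/5)
-19863 - a(m(-4, l(-4, -2)), -102) = -19863 - (-7 - 183/5*(-102) + (34/5)*(-8) + (⅕)*(-102)*(-8)) = -19863 - (-7 + 18666/5 - 272/5 + 816/5) = -19863 - 1*3835 = -19863 - 3835 = -23698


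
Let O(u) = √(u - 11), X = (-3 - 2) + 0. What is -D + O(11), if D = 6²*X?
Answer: 180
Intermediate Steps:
X = -5 (X = -5 + 0 = -5)
O(u) = √(-11 + u)
D = -180 (D = 6²*(-5) = 36*(-5) = -180)
-D + O(11) = -1*(-180) + √(-11 + 11) = 180 + √0 = 180 + 0 = 180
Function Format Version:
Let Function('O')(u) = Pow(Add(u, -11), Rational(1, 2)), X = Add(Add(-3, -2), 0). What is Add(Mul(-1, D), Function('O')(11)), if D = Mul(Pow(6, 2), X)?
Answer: 180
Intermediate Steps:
X = -5 (X = Add(-5, 0) = -5)
Function('O')(u) = Pow(Add(-11, u), Rational(1, 2))
D = -180 (D = Mul(Pow(6, 2), -5) = Mul(36, -5) = -180)
Add(Mul(-1, D), Function('O')(11)) = Add(Mul(-1, -180), Pow(Add(-11, 11), Rational(1, 2))) = Add(180, Pow(0, Rational(1, 2))) = Add(180, 0) = 180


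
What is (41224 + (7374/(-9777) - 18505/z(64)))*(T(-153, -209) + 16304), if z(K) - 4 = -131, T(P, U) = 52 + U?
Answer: 276474111713167/413893 ≈ 6.6798e+8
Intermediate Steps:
z(K) = -127 (z(K) = 4 - 131 = -127)
(41224 + (7374/(-9777) - 18505/z(64)))*(T(-153, -209) + 16304) = (41224 + (7374/(-9777) - 18505/(-127)))*((52 - 209) + 16304) = (41224 + (7374*(-1/9777) - 18505*(-1/127)))*(-157 + 16304) = (41224 + (-2458/3259 + 18505/127))*16147 = (41224 + 59995629/413893)*16147 = (17122320661/413893)*16147 = 276474111713167/413893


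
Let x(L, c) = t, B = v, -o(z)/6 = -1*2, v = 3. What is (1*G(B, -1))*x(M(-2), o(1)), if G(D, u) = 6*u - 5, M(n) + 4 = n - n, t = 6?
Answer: -66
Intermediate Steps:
M(n) = -4 (M(n) = -4 + (n - n) = -4 + 0 = -4)
o(z) = 12 (o(z) = -(-6)*2 = -6*(-2) = 12)
B = 3
G(D, u) = -5 + 6*u
x(L, c) = 6
(1*G(B, -1))*x(M(-2), o(1)) = (1*(-5 + 6*(-1)))*6 = (1*(-5 - 6))*6 = (1*(-11))*6 = -11*6 = -66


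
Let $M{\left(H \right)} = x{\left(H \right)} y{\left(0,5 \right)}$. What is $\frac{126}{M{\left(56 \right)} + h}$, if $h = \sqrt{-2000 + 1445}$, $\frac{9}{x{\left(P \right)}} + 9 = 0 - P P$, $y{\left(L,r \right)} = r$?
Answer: $- \frac{118881}{36596806} - \frac{8308461 i \sqrt{555}}{36596806} \approx -0.0032484 - 5.3484 i$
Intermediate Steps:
$x{\left(P \right)} = \frac{9}{-9 - P^{2}}$ ($x{\left(P \right)} = \frac{9}{-9 + \left(0 - P P\right)} = \frac{9}{-9 + \left(0 - P^{2}\right)} = \frac{9}{-9 - P^{2}}$)
$h = i \sqrt{555}$ ($h = \sqrt{-555} = i \sqrt{555} \approx 23.558 i$)
$M{\left(H \right)} = - \frac{45}{9 + H^{2}}$ ($M{\left(H \right)} = - \frac{9}{9 + H^{2}} \cdot 5 = - \frac{45}{9 + H^{2}}$)
$\frac{126}{M{\left(56 \right)} + h} = \frac{126}{- \frac{45}{9 + 56^{2}} + i \sqrt{555}} = \frac{126}{- \frac{45}{9 + 3136} + i \sqrt{555}} = \frac{126}{- \frac{45}{3145} + i \sqrt{555}} = \frac{126}{\left(-45\right) \frac{1}{3145} + i \sqrt{555}} = \frac{126}{- \frac{9}{629} + i \sqrt{555}}$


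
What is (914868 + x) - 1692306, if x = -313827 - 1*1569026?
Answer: -2660291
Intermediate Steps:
x = -1882853 (x = -313827 - 1569026 = -1882853)
(914868 + x) - 1692306 = (914868 - 1882853) - 1692306 = -967985 - 1692306 = -2660291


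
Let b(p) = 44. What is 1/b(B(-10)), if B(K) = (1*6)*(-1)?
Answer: 1/44 ≈ 0.022727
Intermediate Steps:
B(K) = -6 (B(K) = 6*(-1) = -6)
1/b(B(-10)) = 1/44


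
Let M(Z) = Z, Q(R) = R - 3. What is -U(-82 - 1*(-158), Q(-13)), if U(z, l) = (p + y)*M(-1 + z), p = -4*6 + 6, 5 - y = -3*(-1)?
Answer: 1200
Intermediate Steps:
Q(R) = -3 + R
y = 2 (y = 5 - (-3)*(-1) = 5 - 1*3 = 5 - 3 = 2)
p = -18 (p = -24 + 6 = -18)
U(z, l) = 16 - 16*z (U(z, l) = (-18 + 2)*(-1 + z) = -16*(-1 + z) = 16 - 16*z)
-U(-82 - 1*(-158), Q(-13)) = -(16 - 16*(-82 - 1*(-158))) = -(16 - 16*(-82 + 158)) = -(16 - 16*76) = -(16 - 1216) = -1*(-1200) = 1200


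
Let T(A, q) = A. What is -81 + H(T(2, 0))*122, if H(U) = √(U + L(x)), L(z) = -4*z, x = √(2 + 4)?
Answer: -81 + 122*√(2 - 4*√6) ≈ -81.0 + 340.68*I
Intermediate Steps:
x = √6 ≈ 2.4495
H(U) = √(U - 4*√6)
-81 + H(T(2, 0))*122 = -81 + √(2 - 4*√6)*122 = -81 + 122*√(2 - 4*√6)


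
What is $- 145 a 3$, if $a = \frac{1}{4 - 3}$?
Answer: $-435$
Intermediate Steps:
$a = 1$ ($a = 1^{-1} = 1$)
$- 145 a 3 = - 145 \cdot 1 \cdot 3 = \left(-145\right) 3 = -435$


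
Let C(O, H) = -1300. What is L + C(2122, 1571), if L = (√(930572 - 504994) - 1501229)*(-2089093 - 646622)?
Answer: 4106934692435 - 2735715*√425578 ≈ 4.1051e+12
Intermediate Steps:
L = 4106934693735 - 2735715*√425578 (L = (√425578 - 1501229)*(-2735715) = (-1501229 + √425578)*(-2735715) = 4106934693735 - 2735715*√425578 ≈ 4.1051e+12)
L + C(2122, 1571) = (4106934693735 - 2735715*√425578) - 1300 = 4106934692435 - 2735715*√425578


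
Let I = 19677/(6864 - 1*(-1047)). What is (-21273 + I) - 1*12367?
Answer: -88702121/2637 ≈ -33638.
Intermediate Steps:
I = 6559/2637 (I = 19677/(6864 + 1047) = 19677/7911 = 19677*(1/7911) = 6559/2637 ≈ 2.4873)
(-21273 + I) - 1*12367 = (-21273 + 6559/2637) - 1*12367 = -56090342/2637 - 12367 = -88702121/2637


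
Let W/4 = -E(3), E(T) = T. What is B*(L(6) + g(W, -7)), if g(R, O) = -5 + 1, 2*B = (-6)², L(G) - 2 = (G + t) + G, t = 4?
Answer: 252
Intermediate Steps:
L(G) = 6 + 2*G (L(G) = 2 + ((G + 4) + G) = 2 + ((4 + G) + G) = 2 + (4 + 2*G) = 6 + 2*G)
W = -12 (W = 4*(-1*3) = 4*(-3) = -12)
B = 18 (B = (½)*(-6)² = (½)*36 = 18)
g(R, O) = -4
B*(L(6) + g(W, -7)) = 18*((6 + 2*6) - 4) = 18*((6 + 12) - 4) = 18*(18 - 4) = 18*14 = 252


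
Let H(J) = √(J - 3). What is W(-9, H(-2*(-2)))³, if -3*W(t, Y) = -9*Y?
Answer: 27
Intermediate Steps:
H(J) = √(-3 + J)
W(t, Y) = 3*Y (W(t, Y) = -(-3)*Y = 3*Y)
W(-9, H(-2*(-2)))³ = (3*√(-3 - 2*(-2)))³ = (3*√(-3 + 4))³ = (3*√1)³ = (3*1)³ = 3³ = 27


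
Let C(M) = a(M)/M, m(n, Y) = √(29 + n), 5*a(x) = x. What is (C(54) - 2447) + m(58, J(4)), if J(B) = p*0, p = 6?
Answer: -12234/5 + √87 ≈ -2437.5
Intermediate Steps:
a(x) = x/5
J(B) = 0 (J(B) = 6*0 = 0)
C(M) = ⅕ (C(M) = (M/5)/M = ⅕)
(C(54) - 2447) + m(58, J(4)) = (⅕ - 2447) + √(29 + 58) = -12234/5 + √87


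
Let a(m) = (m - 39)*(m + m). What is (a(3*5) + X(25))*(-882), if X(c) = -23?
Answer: 655326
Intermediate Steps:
a(m) = 2*m*(-39 + m) (a(m) = (-39 + m)*(2*m) = 2*m*(-39 + m))
(a(3*5) + X(25))*(-882) = (2*(3*5)*(-39 + 3*5) - 23)*(-882) = (2*15*(-39 + 15) - 23)*(-882) = (2*15*(-24) - 23)*(-882) = (-720 - 23)*(-882) = -743*(-882) = 655326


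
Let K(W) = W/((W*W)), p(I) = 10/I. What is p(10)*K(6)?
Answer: 1/6 ≈ 0.16667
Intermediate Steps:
K(W) = 1/W (K(W) = W/(W**2) = W/W**2 = 1/W)
p(10)*K(6) = (10/10)/6 = (10*(1/10))*(1/6) = 1*(1/6) = 1/6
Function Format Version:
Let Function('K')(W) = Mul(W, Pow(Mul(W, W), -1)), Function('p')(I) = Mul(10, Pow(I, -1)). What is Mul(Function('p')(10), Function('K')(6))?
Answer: Rational(1, 6) ≈ 0.16667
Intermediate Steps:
Function('K')(W) = Pow(W, -1) (Function('K')(W) = Mul(W, Pow(Pow(W, 2), -1)) = Mul(W, Pow(W, -2)) = Pow(W, -1))
Mul(Function('p')(10), Function('K')(6)) = Mul(Mul(10, Pow(10, -1)), Pow(6, -1)) = Mul(Mul(10, Rational(1, 10)), Rational(1, 6)) = Mul(1, Rational(1, 6)) = Rational(1, 6)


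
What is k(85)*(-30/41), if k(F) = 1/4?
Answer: -15/82 ≈ -0.18293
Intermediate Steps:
k(F) = 1/4
k(85)*(-30/41) = (-30/41)/4 = (-30*1/41)/4 = (1/4)*(-30/41) = -15/82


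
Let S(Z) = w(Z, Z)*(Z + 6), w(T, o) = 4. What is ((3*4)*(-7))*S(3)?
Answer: -3024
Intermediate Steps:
S(Z) = 24 + 4*Z (S(Z) = 4*(Z + 6) = 4*(6 + Z) = 24 + 4*Z)
((3*4)*(-7))*S(3) = ((3*4)*(-7))*(24 + 4*3) = (12*(-7))*(24 + 12) = -84*36 = -3024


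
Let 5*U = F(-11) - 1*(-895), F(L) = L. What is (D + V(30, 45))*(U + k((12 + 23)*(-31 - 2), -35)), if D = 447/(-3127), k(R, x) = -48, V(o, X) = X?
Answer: 90332592/15635 ≈ 5777.6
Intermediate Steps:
D = -447/3127 (D = 447*(-1/3127) = -447/3127 ≈ -0.14295)
U = 884/5 (U = (-11 - 1*(-895))/5 = (-11 + 895)/5 = (⅕)*884 = 884/5 ≈ 176.80)
(D + V(30, 45))*(U + k((12 + 23)*(-31 - 2), -35)) = (-447/3127 + 45)*(884/5 - 48) = (140268/3127)*(644/5) = 90332592/15635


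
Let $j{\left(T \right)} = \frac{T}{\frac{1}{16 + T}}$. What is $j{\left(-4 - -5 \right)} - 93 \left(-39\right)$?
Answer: $3644$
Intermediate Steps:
$j{\left(T \right)} = T \left(16 + T\right)$
$j{\left(-4 - -5 \right)} - 93 \left(-39\right) = \left(-4 - -5\right) \left(16 - -1\right) - 93 \left(-39\right) = \left(-4 + 5\right) \left(16 + \left(-4 + 5\right)\right) - -3627 = 1 \left(16 + 1\right) + 3627 = 1 \cdot 17 + 3627 = 17 + 3627 = 3644$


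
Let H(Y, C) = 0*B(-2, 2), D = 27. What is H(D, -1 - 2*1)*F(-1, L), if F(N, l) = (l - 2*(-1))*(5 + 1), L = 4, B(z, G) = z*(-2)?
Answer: 0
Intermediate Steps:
B(z, G) = -2*z
H(Y, C) = 0 (H(Y, C) = 0*(-2*(-2)) = 0*4 = 0)
F(N, l) = 12 + 6*l (F(N, l) = (l + 2)*6 = (2 + l)*6 = 12 + 6*l)
H(D, -1 - 2*1)*F(-1, L) = 0*(12 + 6*4) = 0*(12 + 24) = 0*36 = 0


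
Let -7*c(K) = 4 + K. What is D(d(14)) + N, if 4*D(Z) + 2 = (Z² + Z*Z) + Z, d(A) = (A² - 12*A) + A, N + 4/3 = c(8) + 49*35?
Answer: 54683/21 ≈ 2604.0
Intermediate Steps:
c(K) = -4/7 - K/7 (c(K) = -(4 + K)/7 = -4/7 - K/7)
N = 35951/21 (N = -4/3 + ((-4/7 - ⅐*8) + 49*35) = -4/3 + ((-4/7 - 8/7) + 1715) = -4/3 + (-12/7 + 1715) = -4/3 + 11993/7 = 35951/21 ≈ 1712.0)
d(A) = A² - 11*A
D(Z) = -½ + Z²/2 + Z/4 (D(Z) = -½ + ((Z² + Z*Z) + Z)/4 = -½ + ((Z² + Z²) + Z)/4 = -½ + (2*Z² + Z)/4 = -½ + (Z + 2*Z²)/4 = -½ + (Z²/2 + Z/4) = -½ + Z²/2 + Z/4)
D(d(14)) + N = (-½ + (14*(-11 + 14))²/2 + (14*(-11 + 14))/4) + 35951/21 = (-½ + (14*3)²/2 + (14*3)/4) + 35951/21 = (-½ + (½)*42² + (¼)*42) + 35951/21 = (-½ + (½)*1764 + 21/2) + 35951/21 = (-½ + 882 + 21/2) + 35951/21 = 892 + 35951/21 = 54683/21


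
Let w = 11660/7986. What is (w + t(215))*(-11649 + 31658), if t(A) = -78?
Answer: -50539096/33 ≈ -1.5315e+6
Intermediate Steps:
w = 530/363 (w = 11660*(1/7986) = 530/363 ≈ 1.4601)
(w + t(215))*(-11649 + 31658) = (530/363 - 78)*(-11649 + 31658) = -27784/363*20009 = -50539096/33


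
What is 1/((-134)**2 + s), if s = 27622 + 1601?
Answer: 1/47179 ≈ 2.1196e-5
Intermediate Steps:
s = 29223
1/((-134)**2 + s) = 1/((-134)**2 + 29223) = 1/(17956 + 29223) = 1/47179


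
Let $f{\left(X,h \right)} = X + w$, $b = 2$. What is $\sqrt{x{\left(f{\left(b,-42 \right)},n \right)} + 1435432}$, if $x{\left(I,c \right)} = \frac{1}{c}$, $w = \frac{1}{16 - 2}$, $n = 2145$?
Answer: $\frac{\sqrt{6604458519945}}{2145} \approx 1198.1$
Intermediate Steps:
$w = \frac{1}{14} \approx 0.071429$
$f{\left(X,h \right)} = \frac{1}{14} + X$ ($f{\left(X,h \right)} = X + \frac{1}{14} = \frac{1}{14} + X$)
$\sqrt{x{\left(f{\left(b,-42 \right)},n \right)} + 1435432} = \sqrt{\frac{1}{2145} + 1435432} = \sqrt{\frac{3079001641}{2145}} = \frac{\sqrt{6604458519945}}{2145}$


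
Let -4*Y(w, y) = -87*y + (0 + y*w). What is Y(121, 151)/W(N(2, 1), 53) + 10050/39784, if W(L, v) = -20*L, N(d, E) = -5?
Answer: -12514441/994600 ≈ -12.582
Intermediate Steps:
Y(w, y) = 87*y/4 - w*y/4 (Y(w, y) = -(-87*y + (0 + y*w))/4 = -(-87*y + (0 + w*y))/4 = -(-87*y + w*y)/4 = 87*y/4 - w*y/4)
Y(121, 151)/W(N(2, 1), 53) + 10050/39784 = ((1/4)*151*(87 - 1*121))/((-20*(-5))) + 10050/39784 = ((1/4)*151*(87 - 121))/100 + 10050*(1/39784) = ((1/4)*151*(-34))*(1/100) + 5025/19892 = -2567/2*1/100 + 5025/19892 = -2567/200 + 5025/19892 = -12514441/994600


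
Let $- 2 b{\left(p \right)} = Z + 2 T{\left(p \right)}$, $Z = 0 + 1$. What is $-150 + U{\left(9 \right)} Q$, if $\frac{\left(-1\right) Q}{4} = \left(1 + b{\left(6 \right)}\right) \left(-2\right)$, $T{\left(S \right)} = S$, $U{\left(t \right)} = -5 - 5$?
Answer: $290$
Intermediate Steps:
$Z = 1$
$U{\left(t \right)} = -10$
$b{\left(p \right)} = - \frac{1}{2} - p$ ($b{\left(p \right)} = - \frac{1 + 2 p}{2} = - \frac{1}{2} - p$)
$Q = -44$ ($Q = - 4 \left(1 - \frac{13}{2}\right) \left(-2\right) = - 4 \left(\left(- \frac{11}{2}\right) \left(-2\right)\right) = \left(-4\right) 11 = -44$)
$-150 + U{\left(9 \right)} Q = -150 - -440 = -150 + 440 = 290$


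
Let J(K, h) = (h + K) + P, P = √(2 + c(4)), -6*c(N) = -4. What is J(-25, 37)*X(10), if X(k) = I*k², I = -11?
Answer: -13200 - 2200*√6/3 ≈ -14996.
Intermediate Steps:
c(N) = ⅔ (c(N) = -⅙*(-4) = ⅔)
P = 2*√6/3 (P = √(2 + ⅔) = √(8/3) = 2*√6/3 ≈ 1.6330)
J(K, h) = K + h + 2*√6/3 (J(K, h) = (h + K) + 2*√6/3 = (K + h) + 2*√6/3 = K + h + 2*√6/3)
X(k) = -11*k²
J(-25, 37)*X(10) = (-25 + 37 + 2*√6/3)*(-11*10²) = (12 + 2*√6/3)*(-11*100) = (12 + 2*√6/3)*(-1100) = -13200 - 2200*√6/3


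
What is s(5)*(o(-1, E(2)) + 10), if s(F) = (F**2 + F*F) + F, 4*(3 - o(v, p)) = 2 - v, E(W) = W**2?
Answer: 2695/4 ≈ 673.75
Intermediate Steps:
o(v, p) = 5/2 + v/4 (o(v, p) = 3 - (2 - v)/4 = 3 + (-1/2 + v/4) = 5/2 + v/4)
s(F) = F + 2*F**2 (s(F) = (F**2 + F**2) + F = 2*F**2 + F = F + 2*F**2)
s(5)*(o(-1, E(2)) + 10) = (5*(1 + 2*5))*((5/2 + (1/4)*(-1)) + 10) = (5*(1 + 10))*((5/2 - 1/4) + 10) = (5*11)*(9/4 + 10) = 55*(49/4) = 2695/4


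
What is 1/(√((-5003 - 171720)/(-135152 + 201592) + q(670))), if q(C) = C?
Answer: 2*√81828384330/14779359 ≈ 0.038710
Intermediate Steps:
1/(√((-5003 - 171720)/(-135152 + 201592) + q(670))) = 1/(√((-5003 - 171720)/(-135152 + 201592) + 670)) = 1/(√(-176723/66440 + 670)) = 1/(√(44338077/66440)) = 1/(3*√81828384330/33220) = 2*√81828384330/14779359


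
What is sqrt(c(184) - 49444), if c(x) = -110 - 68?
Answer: I*sqrt(49622) ≈ 222.76*I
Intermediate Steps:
c(x) = -178
sqrt(c(184) - 49444) = sqrt(-178 - 49444) = sqrt(-49622) = I*sqrt(49622)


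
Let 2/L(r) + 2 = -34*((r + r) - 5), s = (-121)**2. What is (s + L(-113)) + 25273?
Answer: 156702365/3926 ≈ 39914.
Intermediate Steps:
s = 14641
L(r) = 2/(168 - 68*r) (L(r) = 2/(-2 - 34*((r + r) - 5)) = 2/(-2 - 34*(2*r - 5)) = 2/(-2 - 34*(-5 + 2*r)) = 2/(-2 + (170 - 68*r)) = 2/(168 - 68*r))
(s + L(-113)) + 25273 = (14641 - 1/(-84 + 34*(-113))) + 25273 = (14641 - 1/(-84 - 3842)) + 25273 = (14641 - 1/(-3926)) + 25273 = (14641 - 1*(-1/3926)) + 25273 = (14641 + 1/3926) + 25273 = 57480567/3926 + 25273 = 156702365/3926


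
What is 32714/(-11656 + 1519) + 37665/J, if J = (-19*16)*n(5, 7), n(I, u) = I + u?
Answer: -167050259/12326592 ≈ -13.552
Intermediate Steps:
J = -3648 (J = (-19*16)*(5 + 7) = -304*12 = -3648)
32714/(-11656 + 1519) + 37665/J = 32714/(-11656 + 1519) + 37665/(-3648) = 32714/(-10137) + 37665*(-1/3648) = 32714*(-1/10137) - 12555/1216 = -32714/10137 - 12555/1216 = -167050259/12326592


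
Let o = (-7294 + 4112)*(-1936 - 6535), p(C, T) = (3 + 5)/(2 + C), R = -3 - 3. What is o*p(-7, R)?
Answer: -215637776/5 ≈ -4.3128e+7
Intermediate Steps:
R = -6
p(C, T) = 8/(2 + C)
o = 26954722 (o = -3182*(-8471) = 26954722)
o*p(-7, R) = 26954722*(8/(2 - 7)) = 26954722*(8/(-5)) = 26954722*(8*(-⅕)) = 26954722*(-8/5) = -215637776/5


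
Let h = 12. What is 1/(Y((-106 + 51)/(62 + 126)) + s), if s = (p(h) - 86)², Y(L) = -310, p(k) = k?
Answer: 1/5166 ≈ 0.00019357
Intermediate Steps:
s = 5476 (s = (12 - 86)² = (-74)² = 5476)
1/(Y((-106 + 51)/(62 + 126)) + s) = 1/(-310 + 5476) = 1/5166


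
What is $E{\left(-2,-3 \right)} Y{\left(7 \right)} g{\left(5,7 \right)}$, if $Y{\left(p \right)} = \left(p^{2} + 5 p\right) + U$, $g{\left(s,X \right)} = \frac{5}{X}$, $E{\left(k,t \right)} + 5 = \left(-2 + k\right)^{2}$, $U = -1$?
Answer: $\frac{4565}{7} \approx 652.14$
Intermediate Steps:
$E{\left(k,t \right)} = -5 + \left(-2 + k\right)^{2}$
$Y{\left(p \right)} = -1 + p^{2} + 5 p$ ($Y{\left(p \right)} = \left(p^{2} + 5 p\right) - 1 = -1 + p^{2} + 5 p$)
$E{\left(-2,-3 \right)} Y{\left(7 \right)} g{\left(5,7 \right)} = \left(-5 + \left(-2 - 2\right)^{2}\right) \left(-1 + 7^{2} + 5 \cdot 7\right) \frac{5}{7} = \left(-5 + \left(-4\right)^{2}\right) \left(-1 + 49 + 35\right) 5 \cdot \frac{1}{7} = \left(-5 + 16\right) 83 \cdot \frac{5}{7} = 11 \cdot 83 \cdot \frac{5}{7} = 913 \cdot \frac{5}{7} = \frac{4565}{7}$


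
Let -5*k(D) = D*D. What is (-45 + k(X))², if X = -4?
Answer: 58081/25 ≈ 2323.2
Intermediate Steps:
k(D) = -D²/5 (k(D) = -D*D/5 = -D²/5)
(-45 + k(X))² = (-45 - ⅕*(-4)²)² = (-45 - ⅕*16)² = (-45 - 16/5)² = (-241/5)² = 58081/25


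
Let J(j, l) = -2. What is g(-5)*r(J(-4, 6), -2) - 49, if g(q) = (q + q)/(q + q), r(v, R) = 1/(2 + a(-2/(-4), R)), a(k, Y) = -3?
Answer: -50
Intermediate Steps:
r(v, R) = -1 (r(v, R) = 1/(2 - 3) = 1/(-1) = -1)
g(q) = 1 (g(q) = (2*q)/((2*q)) = (2*q)*(1/(2*q)) = 1)
g(-5)*r(J(-4, 6), -2) - 49 = 1*(-1) - 49 = -1 - 49 = -50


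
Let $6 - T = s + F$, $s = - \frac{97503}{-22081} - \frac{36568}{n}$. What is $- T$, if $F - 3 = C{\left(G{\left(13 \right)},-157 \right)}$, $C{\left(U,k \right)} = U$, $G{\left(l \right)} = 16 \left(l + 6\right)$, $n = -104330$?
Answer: $\frac{352198437864}{1151855365} \approx 305.77$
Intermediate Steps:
$G{\left(l \right)} = 96 + 16 l$ ($G{\left(l \right)} = 16 \left(6 + l\right) = 96 + 16 l$)
$s = \frac{5489972999}{1151855365}$ ($s = - \frac{97503}{-22081} - \frac{36568}{-104330} = \left(-97503\right) \left(- \frac{1}{22081}\right) - - \frac{18284}{52165} = \frac{97503}{22081} + \frac{18284}{52165} = \frac{5489972999}{1151855365} \approx 4.7662$)
$F = 307$ ($F = 3 + \left(96 + 16 \cdot 13\right) = 3 + \left(96 + 208\right) = 3 + 304 = 307$)
$T = - \frac{352198437864}{1151855365}$ ($T = 6 - \left(\frac{5489972999}{1151855365} + 307\right) = 6 - \frac{359109570054}{1151855365} = - \frac{352198437864}{1151855365} \approx -305.77$)
$- T = \left(-1\right) \left(- \frac{352198437864}{1151855365}\right) = \frac{352198437864}{1151855365}$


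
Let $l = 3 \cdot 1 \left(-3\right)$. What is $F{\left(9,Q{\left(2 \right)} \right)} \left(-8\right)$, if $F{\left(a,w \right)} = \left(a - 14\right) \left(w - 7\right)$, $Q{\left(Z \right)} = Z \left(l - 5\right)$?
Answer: $-1400$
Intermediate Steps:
$l = -9$ ($l = 3 \left(-3\right) = -9$)
$Q{\left(Z \right)} = - 14 Z$ ($Q{\left(Z \right)} = Z \left(-9 - 5\right) = Z \left(-14\right) = - 14 Z$)
$F{\left(a,w \right)} = \left(-14 + a\right) \left(-7 + w\right)$
$F{\left(9,Q{\left(2 \right)} \right)} \left(-8\right) = \left(98 - 14 \left(\left(-14\right) 2\right) - 63 + 9 \left(\left(-14\right) 2\right)\right) \left(-8\right) = \left(98 - -392 - 63 + 9 \left(-28\right)\right) \left(-8\right) = \left(98 + 392 - 63 - 252\right) \left(-8\right) = 175 \left(-8\right) = -1400$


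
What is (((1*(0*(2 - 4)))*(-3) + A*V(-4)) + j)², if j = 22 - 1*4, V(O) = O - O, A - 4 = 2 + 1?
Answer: 324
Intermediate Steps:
A = 7 (A = 4 + (2 + 1) = 4 + 3 = 7)
V(O) = 0
j = 18 (j = 22 - 4 = 18)
(((1*(0*(2 - 4)))*(-3) + A*V(-4)) + j)² = (((1*(0*(2 - 4)))*(-3) + 7*0) + 18)² = (((1*(0*(-2)))*(-3) + 0) + 18)² = (((1*0)*(-3) + 0) + 18)² = ((0*(-3) + 0) + 18)² = ((0 + 0) + 18)² = (0 + 18)² = 18² = 324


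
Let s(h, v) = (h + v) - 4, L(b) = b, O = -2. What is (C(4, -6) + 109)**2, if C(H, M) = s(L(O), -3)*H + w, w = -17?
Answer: 3136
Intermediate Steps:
s(h, v) = -4 + h + v
C(H, M) = -17 - 9*H (C(H, M) = (-4 - 2 - 3)*H - 17 = -9*H - 17 = -17 - 9*H)
(C(4, -6) + 109)**2 = ((-17 - 9*4) + 109)**2 = ((-17 - 36) + 109)**2 = (-53 + 109)**2 = 56**2 = 3136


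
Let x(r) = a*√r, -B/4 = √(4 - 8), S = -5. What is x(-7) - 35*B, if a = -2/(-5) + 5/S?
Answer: I*(1400 - 3*√7)/5 ≈ 278.41*I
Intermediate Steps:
a = -⅗ (a = -2/(-5) + 5/(-5) = -2*(-⅕) + 5*(-⅕) = ⅖ - 1 = -⅗ ≈ -0.60000)
B = -8*I (B = -4*√(4 - 8) = -8*I ≈ -8.0*I)
x(r) = -3*√r/5
x(-7) - 35*B = -3*I*√7/5 - (-280)*I = -3*I*√7/5 + 280*I = 280*I - 3*I*√7/5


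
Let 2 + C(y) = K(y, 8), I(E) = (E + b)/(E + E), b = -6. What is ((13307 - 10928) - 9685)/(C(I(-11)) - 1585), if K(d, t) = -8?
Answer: 7306/1595 ≈ 4.5806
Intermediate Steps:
I(E) = (-6 + E)/(2*E) (I(E) = (E - 6)/(E + E) = (-6 + E)/((2*E)) = (-6 + E)*(1/(2*E)) = (-6 + E)/(2*E))
C(y) = -10 (C(y) = -2 - 8 = -10)
((13307 - 10928) - 9685)/(C(I(-11)) - 1585) = ((13307 - 10928) - 9685)/(-10 - 1585) = (2379 - 9685)/(-1595) = -7306*(-1/1595) = 7306/1595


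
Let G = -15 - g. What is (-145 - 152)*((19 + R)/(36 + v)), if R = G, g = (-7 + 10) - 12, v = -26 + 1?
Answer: -351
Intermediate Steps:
v = -25
g = -9 (g = 3 - 12 = -9)
G = -6 (G = -15 - 1*(-9) = -15 + 9 = -6)
R = -6
(-145 - 152)*((19 + R)/(36 + v)) = (-145 - 152)*((19 - 6)/(36 - 25)) = -3861/11 = -297*13/11 = -351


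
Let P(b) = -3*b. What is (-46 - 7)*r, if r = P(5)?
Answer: 795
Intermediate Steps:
r = -15 (r = -3*5 = -15)
(-46 - 7)*r = (-46 - 7)*(-15) = -53*(-15) = 795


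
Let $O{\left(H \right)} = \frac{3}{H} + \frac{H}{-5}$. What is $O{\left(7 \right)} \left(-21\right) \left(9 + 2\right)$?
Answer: $\frac{1122}{5} \approx 224.4$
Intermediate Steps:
$O{\left(H \right)} = \frac{3}{H} - \frac{H}{5}$ ($O{\left(H \right)} = \frac{3}{H} + H \left(- \frac{1}{5}\right) = \frac{3}{H} - \frac{H}{5}$)
$O{\left(7 \right)} \left(-21\right) \left(9 + 2\right) = \left(\frac{3}{7} - \frac{7}{5}\right) \left(-21\right) \left(9 + 2\right) = \left(3 \cdot \frac{1}{7} - \frac{7}{5}\right) \left(-21\right) 11 = \left(\frac{3}{7} - \frac{7}{5}\right) \left(-21\right) 11 = \left(- \frac{34}{35}\right) \left(-21\right) 11 = \frac{102}{5} \cdot 11 = \frac{1122}{5}$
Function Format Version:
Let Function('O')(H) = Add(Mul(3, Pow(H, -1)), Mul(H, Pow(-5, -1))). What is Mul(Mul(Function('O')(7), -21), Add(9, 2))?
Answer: Rational(1122, 5) ≈ 224.40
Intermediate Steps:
Function('O')(H) = Add(Mul(3, Pow(H, -1)), Mul(Rational(-1, 5), H)) (Function('O')(H) = Add(Mul(3, Pow(H, -1)), Mul(H, Rational(-1, 5))) = Add(Mul(3, Pow(H, -1)), Mul(Rational(-1, 5), H)))
Mul(Mul(Function('O')(7), -21), Add(9, 2)) = Mul(Mul(Add(Mul(3, Pow(7, -1)), Mul(Rational(-1, 5), 7)), -21), Add(9, 2)) = Mul(Mul(Add(Mul(3, Rational(1, 7)), Rational(-7, 5)), -21), 11) = Mul(Mul(Add(Rational(3, 7), Rational(-7, 5)), -21), 11) = Mul(Mul(Rational(-34, 35), -21), 11) = Mul(Rational(102, 5), 11) = Rational(1122, 5)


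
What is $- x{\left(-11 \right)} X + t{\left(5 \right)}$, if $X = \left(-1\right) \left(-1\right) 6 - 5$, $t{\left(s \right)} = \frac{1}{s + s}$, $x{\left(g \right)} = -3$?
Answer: $\frac{31}{10} \approx 3.1$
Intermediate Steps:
$t{\left(s \right)} = \frac{1}{2 s}$
$X = 1$ ($X = 1 \cdot 6 - 5 = 6 - 5 = 1$)
$- x{\left(-11 \right)} X + t{\left(5 \right)} = \left(-1\right) \left(-3\right) 1 + \frac{1}{2 \cdot 5} = 3 \cdot 1 + \frac{1}{2} \cdot \frac{1}{5} = 3 + \frac{1}{10} = \frac{31}{10}$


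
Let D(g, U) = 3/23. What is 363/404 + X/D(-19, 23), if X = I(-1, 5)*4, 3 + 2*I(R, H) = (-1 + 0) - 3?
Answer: -128999/1212 ≈ -106.43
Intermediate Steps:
I(R, H) = -7/2 (I(R, H) = -3/2 + ((-1 + 0) - 3)/2 = -3/2 + (-1 - 3)/2 = -3/2 + (1/2)*(-4) = -3/2 - 2 = -7/2)
X = -14 (X = -7/2*4 = -14)
D(g, U) = 3/23 (D(g, U) = 3*(1/23) = 3/23)
363/404 + X/D(-19, 23) = 363/404 - 14/3/23 = 363*(1/404) - 14*23/3 = 363/404 - 322/3 = -128999/1212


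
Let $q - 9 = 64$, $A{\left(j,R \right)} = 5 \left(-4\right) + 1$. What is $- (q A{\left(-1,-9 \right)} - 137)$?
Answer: $1524$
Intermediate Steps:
$A{\left(j,R \right)} = -19$ ($A{\left(j,R \right)} = -20 + 1 = -19$)
$q = 73$ ($q = 9 + 64 = 73$)
$- (q A{\left(-1,-9 \right)} - 137) = - (73 \left(-19\right) - 137) = - (-1387 - 137) = \left(-1\right) \left(-1524\right) = 1524$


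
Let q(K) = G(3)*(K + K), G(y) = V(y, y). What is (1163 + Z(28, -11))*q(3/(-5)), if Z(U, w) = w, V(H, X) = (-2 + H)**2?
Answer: -6912/5 ≈ -1382.4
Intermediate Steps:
G(y) = (-2 + y)**2
q(K) = 2*K (q(K) = (-2 + 3)**2*(K + K) = 1**2*(2*K) = 1*(2*K) = 2*K)
(1163 + Z(28, -11))*q(3/(-5)) = (1163 - 11)*(2*(3/(-5))) = 1152*(2*(3*(-1/5))) = 1152*(2*(-3/5)) = 1152*(-6/5) = -6912/5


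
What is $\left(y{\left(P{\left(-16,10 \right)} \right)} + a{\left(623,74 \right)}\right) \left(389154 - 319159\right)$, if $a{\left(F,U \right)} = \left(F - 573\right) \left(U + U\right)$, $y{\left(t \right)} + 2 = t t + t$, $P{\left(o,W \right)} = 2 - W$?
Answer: $521742730$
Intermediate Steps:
$y{\left(t \right)} = -2 + t + t^{2}$ ($y{\left(t \right)} = -2 + \left(t t + t\right) = -2 + \left(t^{2} + t\right) = -2 + \left(t + t^{2}\right) = -2 + t + t^{2}$)
$a{\left(F,U \right)} = 2 U \left(-573 + F\right)$ ($a{\left(F,U \right)} = \left(-573 + F\right) 2 U = 2 U \left(-573 + F\right)$)
$\left(y{\left(P{\left(-16,10 \right)} \right)} + a{\left(623,74 \right)}\right) \left(389154 - 319159\right) = \left(\left(-2 + \left(2 - 10\right) + \left(2 - 10\right)^{2}\right) + 2 \cdot 74 \left(-573 + 623\right)\right) \left(389154 - 319159\right) = \left(\left(-2 + \left(2 - 10\right) + \left(2 - 10\right)^{2}\right) + 2 \cdot 74 \cdot 50\right) 69995 = \left(\left(-2 - 8 + \left(-8\right)^{2}\right) + 7400\right) 69995 = \left(\left(-2 - 8 + 64\right) + 7400\right) 69995 = \left(54 + 7400\right) 69995 = 7454 \cdot 69995 = 521742730$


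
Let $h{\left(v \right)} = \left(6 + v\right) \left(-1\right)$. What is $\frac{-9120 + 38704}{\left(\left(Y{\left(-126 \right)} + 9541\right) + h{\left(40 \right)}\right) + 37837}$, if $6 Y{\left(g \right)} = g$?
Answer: $\frac{29584}{47311} \approx 0.62531$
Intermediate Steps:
$Y{\left(g \right)} = \frac{g}{6}$
$h{\left(v \right)} = -6 - v$
$\frac{-9120 + 38704}{\left(\left(Y{\left(-126 \right)} + 9541\right) + h{\left(40 \right)}\right) + 37837} = \frac{-9120 + 38704}{\left(\left(\frac{1}{6} \left(-126\right) + 9541\right) - 46\right) + 37837} = \frac{29584}{\left(\left(-21 + 9541\right) - 46\right) + 37837} = \frac{29584}{\left(9520 - 46\right) + 37837} = \frac{29584}{9474 + 37837} = \frac{29584}{47311}$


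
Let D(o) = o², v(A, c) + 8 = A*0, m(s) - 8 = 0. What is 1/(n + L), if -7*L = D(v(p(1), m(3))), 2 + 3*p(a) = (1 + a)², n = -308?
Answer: -7/2220 ≈ -0.0031532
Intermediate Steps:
m(s) = 8 (m(s) = 8 + 0 = 8)
p(a) = -⅔ + (1 + a)²/3
v(A, c) = -8 (v(A, c) = -8 + A*0 = -8 + 0 = -8)
L = -64/7 (L = -⅐*(-8)² = -⅐*64 = -64/7 ≈ -9.1429)
1/(n + L) = 1/(-308 - 64/7) = 1/(-2220/7) = -7/2220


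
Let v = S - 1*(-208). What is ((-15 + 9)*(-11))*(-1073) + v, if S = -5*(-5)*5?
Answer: -70485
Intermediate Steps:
S = 125 (S = 25*5 = 125)
v = 333 (v = 125 - 1*(-208) = 125 + 208 = 333)
((-15 + 9)*(-11))*(-1073) + v = ((-15 + 9)*(-11))*(-1073) + 333 = -6*(-11)*(-1073) + 333 = 66*(-1073) + 333 = -70818 + 333 = -70485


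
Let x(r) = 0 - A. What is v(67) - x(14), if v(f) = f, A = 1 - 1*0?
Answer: 68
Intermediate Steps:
A = 1 (A = 1 + 0 = 1)
x(r) = -1 (x(r) = 0 - 1*1 = 0 - 1 = -1)
v(67) - x(14) = 67 - 1*(-1) = 67 + 1 = 68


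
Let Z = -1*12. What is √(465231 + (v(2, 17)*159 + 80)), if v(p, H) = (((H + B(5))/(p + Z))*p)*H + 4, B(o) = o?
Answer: √11351345/5 ≈ 673.83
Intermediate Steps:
Z = -12
v(p, H) = 4 + H*p*(5 + H)/(-12 + p) (v(p, H) = (((H + 5)/(p - 12))*p)*H + 4 = (((5 + H)/(-12 + p))*p)*H + 4 = (p*(5 + H)/(-12 + p))*H + 4 = H*p*(5 + H)/(-12 + p) + 4 = 4 + H*p*(5 + H)/(-12 + p))
√(465231 + (v(2, 17)*159 + 80)) = √(465231 + (((-48 + 4*2 + 2*17² + 5*17*2)/(-12 + 2))*159 + 80)) = √(465231 + (((-48 + 8 + 2*289 + 170)/(-10))*159 + 80)) = √(465231 + (-(-48 + 8 + 578 + 170)/10*159 + 80)) = √(465231 + (-⅒*708*159 + 80)) = √(465231 + (-354/5*159 + 80)) = √(465231 + (-56286/5 + 80)) = √(465231 - 55886/5) = √(2270269/5) = √11351345/5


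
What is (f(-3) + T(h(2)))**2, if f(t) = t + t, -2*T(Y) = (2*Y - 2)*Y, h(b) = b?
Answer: 64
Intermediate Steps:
T(Y) = -Y*(-2 + 2*Y)/2 (T(Y) = -(2*Y - 2)*Y/2 = -(-2 + 2*Y)*Y/2 = -Y*(-2 + 2*Y)/2)
f(t) = 2*t
(f(-3) + T(h(2)))**2 = (2*(-3) + 2*(1 - 1*2))**2 = (-6 + 2*(1 - 2))**2 = (-6 + 2*(-1))**2 = (-6 - 2)**2 = (-8)**2 = 64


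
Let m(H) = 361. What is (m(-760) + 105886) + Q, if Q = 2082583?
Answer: 2188830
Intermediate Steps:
(m(-760) + 105886) + Q = (361 + 105886) + 2082583 = 106247 + 2082583 = 2188830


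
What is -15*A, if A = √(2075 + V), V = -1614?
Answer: -15*√461 ≈ -322.06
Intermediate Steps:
A = √461 (A = √(2075 - 1614) = √461 ≈ 21.471)
-15*A = -15*√461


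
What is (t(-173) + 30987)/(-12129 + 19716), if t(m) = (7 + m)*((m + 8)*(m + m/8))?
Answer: -2355463/3372 ≈ -698.54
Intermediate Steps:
t(m) = 9*m*(7 + m)*(8 + m)/8 (t(m) = (7 + m)*((8 + m)*(m + m*(1/8))) = (7 + m)*((8 + m)*(m + m/8)) = (7 + m)*((8 + m)*(9*m/8)) = (7 + m)*(9*m*(8 + m)/8) = 9*m*(7 + m)*(8 + m)/8)
(t(-173) + 30987)/(-12129 + 19716) = ((9/8)*(-173)*(56 + (-173)**2 + 15*(-173)) + 30987)/(-12129 + 19716) = ((9/8)*(-173)*(56 + 29929 - 2595) + 30987)/7587 = ((9/8)*(-173)*27390 + 30987)*(1/7587) = (-21323115/4 + 30987)*(1/7587) = -21199167/4*1/7587 = -2355463/3372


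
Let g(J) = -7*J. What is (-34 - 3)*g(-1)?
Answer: -259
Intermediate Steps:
(-34 - 3)*g(-1) = (-34 - 3)*(-7*(-1)) = -37*7 = -259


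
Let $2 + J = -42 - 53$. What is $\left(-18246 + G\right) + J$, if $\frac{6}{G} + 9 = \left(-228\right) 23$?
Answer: $- \frac{32118595}{1751} \approx -18343.0$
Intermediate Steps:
$G = - \frac{2}{1751}$ ($G = \frac{6}{-9 - 5244} = \frac{6}{-5253} = 6 \left(- \frac{1}{5253}\right) = - \frac{2}{1751} \approx -0.0011422$)
$J = -97$ ($J = -2 - 95 = -97$)
$\left(-18246 + G\right) + J = \left(-18246 - \frac{2}{1751}\right) - 97 = - \frac{31948748}{1751} - 97 = - \frac{32118595}{1751}$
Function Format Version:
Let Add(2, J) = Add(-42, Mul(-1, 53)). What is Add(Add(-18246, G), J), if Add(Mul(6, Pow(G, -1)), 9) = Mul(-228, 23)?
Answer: Rational(-32118595, 1751) ≈ -18343.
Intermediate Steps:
G = Rational(-2, 1751) (G = Mul(6, Pow(Add(-9, Mul(-228, 23)), -1)) = Mul(6, Pow(Add(-9, -5244), -1)) = Mul(6, Pow(-5253, -1)) = Mul(6, Rational(-1, 5253)) = Rational(-2, 1751) ≈ -0.0011422)
J = -97 (J = Add(-2, Add(-42, Mul(-1, 53))) = Add(-2, Add(-42, -53)) = Add(-2, -95) = -97)
Add(Add(-18246, G), J) = Add(Add(-18246, Rational(-2, 1751)), -97) = Add(Rational(-31948748, 1751), -97) = Rational(-32118595, 1751)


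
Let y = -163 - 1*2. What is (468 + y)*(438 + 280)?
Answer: 217554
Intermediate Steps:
y = -165 (y = -163 - 2 = -165)
(468 + y)*(438 + 280) = (468 - 165)*(438 + 280) = 303*718 = 217554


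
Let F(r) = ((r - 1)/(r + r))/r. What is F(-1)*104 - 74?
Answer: -178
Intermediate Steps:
F(r) = (-1 + r)/(2*r²) (F(r) = ((-1 + r)/((2*r)))/r = ((-1 + r)*(1/(2*r)))/r = ((-1 + r)/(2*r))/r = (-1 + r)/(2*r²))
F(-1)*104 - 74 = ((½)*(-1 - 1)/(-1)²)*104 - 74 = ((½)*1*(-2))*104 - 74 = -1*104 - 74 = -104 - 74 = -178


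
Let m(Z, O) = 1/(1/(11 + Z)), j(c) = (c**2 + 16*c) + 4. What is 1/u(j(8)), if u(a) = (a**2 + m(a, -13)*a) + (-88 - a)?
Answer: 1/78704 ≈ 1.2706e-5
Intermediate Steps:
j(c) = 4 + c**2 + 16*c
m(Z, O) = 11 + Z
u(a) = -88 + a**2 - a + a*(11 + a) (u(a) = (a**2 + (11 + a)*a) + (-88 - a) = (a**2 + a*(11 + a)) + (-88 - a) = -88 + a**2 - a + a*(11 + a))
1/u(j(8)) = 1/(-88 + 2*(4 + 8**2 + 16*8)**2 + 10*(4 + 8**2 + 16*8)) = 1/(-88 + 2*(4 + 64 + 128)**2 + 10*(4 + 64 + 128)) = 1/(-88 + 2*196**2 + 10*196) = 1/(-88 + 2*38416 + 1960) = 1/(-88 + 76832 + 1960) = 1/78704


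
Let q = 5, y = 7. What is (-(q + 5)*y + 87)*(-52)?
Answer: -884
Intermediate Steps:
(-(q + 5)*y + 87)*(-52) = (-(5 + 5)*7 + 87)*(-52) = (-10*7 + 87)*(-52) = (-1*70 + 87)*(-52) = (-70 + 87)*(-52) = 17*(-52) = -884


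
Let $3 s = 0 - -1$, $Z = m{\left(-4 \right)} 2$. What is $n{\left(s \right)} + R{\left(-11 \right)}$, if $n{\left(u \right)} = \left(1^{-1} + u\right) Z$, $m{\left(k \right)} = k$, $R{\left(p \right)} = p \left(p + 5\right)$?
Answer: $\frac{166}{3} \approx 55.333$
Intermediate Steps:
$R{\left(p \right)} = p \left(5 + p\right)$
$Z = -8$ ($Z = \left(-4\right) 2 = -8$)
$s = \frac{1}{3}$ ($s = \frac{0 - -1}{3} = \frac{0 + 1}{3} = \frac{1}{3} \cdot 1 = \frac{1}{3} \approx 0.33333$)
$n{\left(u \right)} = -8 - 8 u$ ($n{\left(u \right)} = \left(1^{-1} + u\right) \left(-8\right) = \left(1 + u\right) \left(-8\right) = -8 - 8 u$)
$n{\left(s \right)} + R{\left(-11 \right)} = \left(-8 - \frac{8}{3}\right) - 11 \left(5 - 11\right) = \left(-8 - \frac{8}{3}\right) - -66 = - \frac{32}{3} + 66 = \frac{166}{3}$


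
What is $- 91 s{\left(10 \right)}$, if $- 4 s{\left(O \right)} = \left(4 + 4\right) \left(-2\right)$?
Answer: $-364$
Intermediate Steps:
$s{\left(O \right)} = 4$ ($s{\left(O \right)} = - \frac{\left(4 + 4\right) \left(-2\right)}{4} = - \frac{8 \left(-2\right)}{4} = \left(- \frac{1}{4}\right) \left(-16\right) = 4$)
$- 91 s{\left(10 \right)} = \left(-91\right) 4 = -364$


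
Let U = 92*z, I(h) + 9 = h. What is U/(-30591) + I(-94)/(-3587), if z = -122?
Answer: 43411361/109729917 ≈ 0.39562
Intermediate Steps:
I(h) = -9 + h
U = -11224 (U = 92*(-122) = -11224)
U/(-30591) + I(-94)/(-3587) = -11224/(-30591) + (-9 - 94)/(-3587) = -11224*(-1/30591) - 103*(-1/3587) = 11224/30591 + 103/3587 = 43411361/109729917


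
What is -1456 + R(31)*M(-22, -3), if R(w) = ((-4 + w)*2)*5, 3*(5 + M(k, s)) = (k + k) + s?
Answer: -7036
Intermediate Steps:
M(k, s) = -5 + s/3 + 2*k/3 (M(k, s) = -5 + ((k + k) + s)/3 = -5 + (2*k + s)/3 = -5 + (s + 2*k)/3 = -5 + (s/3 + 2*k/3) = -5 + s/3 + 2*k/3)
R(w) = -40 + 10*w (R(w) = (-8 + 2*w)*5 = -40 + 10*w)
-1456 + R(31)*M(-22, -3) = -1456 + (-40 + 10*31)*(-5 + (1/3)*(-3) + (2/3)*(-22)) = -1456 + (-40 + 310)*(-5 - 1 - 44/3) = -1456 + 270*(-62/3) = -1456 - 5580 = -7036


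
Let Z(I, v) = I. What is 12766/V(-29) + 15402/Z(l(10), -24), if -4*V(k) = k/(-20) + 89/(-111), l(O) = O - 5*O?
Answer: -2278323339/28780 ≈ -79163.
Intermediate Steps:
l(O) = -4*O
V(k) = 89/444 + k/80 (V(k) = -(k/(-20) + 89/(-111))/4 = -(k*(-1/20) + 89*(-1/111))/4 = -(-k/20 - 89/111)/4 = -(-89/111 - k/20)/4 = 89/444 + k/80)
12766/V(-29) + 15402/Z(l(10), -24) = 12766/(89/444 + (1/80)*(-29)) + 15402/((-4*10)) = 12766/(89/444 - 29/80) + 15402/(-40) = 12766/(-1439/8880) + 15402*(-1/40) = 12766*(-8880/1439) - 7701/20 = -113362080/1439 - 7701/20 = -2278323339/28780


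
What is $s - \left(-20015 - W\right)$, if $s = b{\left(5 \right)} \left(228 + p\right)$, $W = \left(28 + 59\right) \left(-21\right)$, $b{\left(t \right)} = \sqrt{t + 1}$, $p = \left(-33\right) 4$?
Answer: $18188 + 96 \sqrt{6} \approx 18423.0$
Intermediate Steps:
$p = -132$
$b{\left(t \right)} = \sqrt{1 + t}$
$W = -1827$ ($W = 87 \left(-21\right) = -1827$)
$s = 96 \sqrt{6}$ ($s = \sqrt{1 + 5} \left(228 - 132\right) = \sqrt{6} \cdot 96 = 96 \sqrt{6} \approx 235.15$)
$s - \left(-20015 - W\right) = 96 \sqrt{6} - \left(-20015 - -1827\right) = 96 \sqrt{6} - \left(-20015 + 1827\right) = 96 \sqrt{6} - -18188 = 96 \sqrt{6} + 18188 = 18188 + 96 \sqrt{6}$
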